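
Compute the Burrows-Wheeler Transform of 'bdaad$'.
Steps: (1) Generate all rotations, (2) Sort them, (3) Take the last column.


Rotations (sorted):
  0: $bdaad -> last char: d
  1: aad$bd -> last char: d
  2: ad$bda -> last char: a
  3: bdaad$ -> last char: $
  4: d$bdaa -> last char: a
  5: daad$b -> last char: b


BWT = dda$ab


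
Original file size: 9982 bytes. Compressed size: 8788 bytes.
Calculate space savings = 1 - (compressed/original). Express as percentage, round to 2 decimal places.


ratio = compressed/original = 8788/9982 = 0.880385
savings = 1 - ratio = 1 - 0.880385 = 0.119615
as a percentage: 0.119615 * 100 = 11.96%

Space savings = 1 - 8788/9982 = 11.96%


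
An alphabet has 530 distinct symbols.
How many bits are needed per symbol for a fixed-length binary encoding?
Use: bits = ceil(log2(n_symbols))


log2(530) = 9.0498
Bracket: 2^9 = 512 < 530 <= 2^10 = 1024
So ceil(log2(530)) = 10

bits = ceil(log2(530)) = ceil(9.0498) = 10 bits


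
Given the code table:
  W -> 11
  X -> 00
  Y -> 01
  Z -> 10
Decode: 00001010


Decoding:
00 -> X
00 -> X
10 -> Z
10 -> Z


Result: XXZZ


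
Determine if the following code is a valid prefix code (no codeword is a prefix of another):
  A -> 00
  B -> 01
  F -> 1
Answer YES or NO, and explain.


Checking each pair (does one codeword prefix another?):
  A='00' vs B='01': no prefix
  A='00' vs F='1': no prefix
  B='01' vs A='00': no prefix
  B='01' vs F='1': no prefix
  F='1' vs A='00': no prefix
  F='1' vs B='01': no prefix
No violation found over all pairs.

YES -- this is a valid prefix code. No codeword is a prefix of any other codeword.


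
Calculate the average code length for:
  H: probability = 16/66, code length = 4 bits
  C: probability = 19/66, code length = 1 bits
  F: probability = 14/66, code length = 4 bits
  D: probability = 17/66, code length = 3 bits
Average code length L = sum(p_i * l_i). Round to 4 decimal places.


Weighted contributions p_i * l_i:
  H: (16/66) * 4 = 64/66
  C: (19/66) * 1 = 19/66
  F: (14/66) * 4 = 56/66
  D: (17/66) * 3 = 51/66
Sum = (64 + 19 + 56 + 51)/66 = 190/66

L = 190/66 = 2.8788 bits/symbol


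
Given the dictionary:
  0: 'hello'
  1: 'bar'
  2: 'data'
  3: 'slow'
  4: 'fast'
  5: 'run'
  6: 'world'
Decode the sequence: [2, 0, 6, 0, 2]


Look up each index in the dictionary:
  2 -> 'data'
  0 -> 'hello'
  6 -> 'world'
  0 -> 'hello'
  2 -> 'data'

Decoded: "data hello world hello data"


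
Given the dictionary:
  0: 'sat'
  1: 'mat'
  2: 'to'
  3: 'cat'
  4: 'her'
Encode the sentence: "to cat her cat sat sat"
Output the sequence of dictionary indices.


Look up each word in the dictionary:
  'to' -> 2
  'cat' -> 3
  'her' -> 4
  'cat' -> 3
  'sat' -> 0
  'sat' -> 0

Encoded: [2, 3, 4, 3, 0, 0]


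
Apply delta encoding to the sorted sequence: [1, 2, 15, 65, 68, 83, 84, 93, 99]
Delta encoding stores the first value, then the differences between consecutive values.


First value: 1
Deltas:
  2 - 1 = 1
  15 - 2 = 13
  65 - 15 = 50
  68 - 65 = 3
  83 - 68 = 15
  84 - 83 = 1
  93 - 84 = 9
  99 - 93 = 6


Delta encoded: [1, 1, 13, 50, 3, 15, 1, 9, 6]


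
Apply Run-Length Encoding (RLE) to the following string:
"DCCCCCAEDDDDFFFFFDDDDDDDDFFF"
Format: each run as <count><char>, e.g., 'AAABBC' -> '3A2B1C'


Scanning runs left to right:
  i=0: run of 'D' x 1 -> '1D'
  i=1: run of 'C' x 5 -> '5C'
  i=6: run of 'A' x 1 -> '1A'
  i=7: run of 'E' x 1 -> '1E'
  i=8: run of 'D' x 4 -> '4D'
  i=12: run of 'F' x 5 -> '5F'
  i=17: run of 'D' x 8 -> '8D'
  i=25: run of 'F' x 3 -> '3F'

RLE = 1D5C1A1E4D5F8D3F


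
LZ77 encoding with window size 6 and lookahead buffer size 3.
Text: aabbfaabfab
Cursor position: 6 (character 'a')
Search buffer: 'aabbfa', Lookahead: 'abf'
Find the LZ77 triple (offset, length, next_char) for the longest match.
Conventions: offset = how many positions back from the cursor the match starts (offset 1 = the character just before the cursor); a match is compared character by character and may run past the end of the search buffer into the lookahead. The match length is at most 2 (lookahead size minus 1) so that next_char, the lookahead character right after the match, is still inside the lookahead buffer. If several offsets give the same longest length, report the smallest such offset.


Try each offset into the search buffer:
  offset=1 (pos 5, char 'a'): match length 1
  offset=2 (pos 4, char 'f'): match length 0
  offset=3 (pos 3, char 'b'): match length 0
  offset=4 (pos 2, char 'b'): match length 0
  offset=5 (pos 1, char 'a'): match length 2
  offset=6 (pos 0, char 'a'): match length 1
Longest match has length 2 at offset 5.
next_char = character at position 6 + 2 = 8 -> 'f'

Best match: offset=5, length=2 (matching 'ab' starting at position 1)
LZ77 triple: (5, 2, 'f')


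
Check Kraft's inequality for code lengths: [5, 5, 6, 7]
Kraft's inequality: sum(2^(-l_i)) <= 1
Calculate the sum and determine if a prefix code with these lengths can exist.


Sum = 2^(-5) + 2^(-5) + 2^(-6) + 2^(-7)
    = 0.03125 + 0.03125 + 0.015625 + 0.0078125
    = 11/128 = 0.0859375
Since 0.0859375 <= 1, Kraft's inequality IS satisfied.
A prefix code with these lengths CAN exist.

Kraft sum = 0.0859375. Satisfied.


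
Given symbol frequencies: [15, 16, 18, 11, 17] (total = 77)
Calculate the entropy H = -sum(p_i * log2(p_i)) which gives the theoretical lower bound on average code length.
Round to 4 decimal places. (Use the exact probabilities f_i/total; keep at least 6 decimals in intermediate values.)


Per-symbol terms -p_i * log2(p_i) with p_i = f_i/77:
  p = 15/77 = 0.194805: log2(p) = -2.359896, -p*log2(p) = 0.459720
  p = 16/77 = 0.207792: log2(p) = -2.266787, -p*log2(p) = 0.471021
  p = 18/77 = 0.233766: log2(p) = -2.096862, -p*log2(p) = 0.490175
  p = 11/77 = 0.142857: log2(p) = -2.807355, -p*log2(p) = 0.401051
  p = 17/77 = 0.220779: log2(p) = -2.179324, -p*log2(p) = 0.481149
H = 0.459720 + 0.471021 + 0.490175 + 0.401051 + 0.481149 = 2.303116

H = 2.3031 bits/symbol


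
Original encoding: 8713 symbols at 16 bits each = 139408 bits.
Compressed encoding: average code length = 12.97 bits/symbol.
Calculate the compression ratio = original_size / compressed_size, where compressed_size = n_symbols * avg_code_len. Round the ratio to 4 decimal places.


original_size = n_symbols * orig_bits = 8713 * 16 = 139408 bits
compressed_size = n_symbols * avg_code_len = 8713 * 12.97 = 113007.61 bits
ratio = original_size / compressed_size = 139408 / 113007.61 = 1.2336

Compression ratio = 1.2336


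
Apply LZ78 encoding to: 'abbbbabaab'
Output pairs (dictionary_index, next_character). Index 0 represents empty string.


LZ78 encoding steps:
Dictionary: {0: ''}
Step 1: w='' (idx 0), next='a' -> output (0, 'a'), add 'a' as idx 1
Step 2: w='' (idx 0), next='b' -> output (0, 'b'), add 'b' as idx 2
Step 3: w='b' (idx 2), next='b' -> output (2, 'b'), add 'bb' as idx 3
Step 4: w='b' (idx 2), next='a' -> output (2, 'a'), add 'ba' as idx 4
Step 5: w='ba' (idx 4), next='a' -> output (4, 'a'), add 'baa' as idx 5
Step 6: w='b' (idx 2), end of input -> output (2, '')


Encoded: [(0, 'a'), (0, 'b'), (2, 'b'), (2, 'a'), (4, 'a'), (2, '')]


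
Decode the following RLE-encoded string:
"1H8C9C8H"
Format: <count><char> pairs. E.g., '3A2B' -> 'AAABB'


Expanding each <count><char> pair:
  1H -> 'H'
  8C -> 'CCCCCCCC'
  9C -> 'CCCCCCCCC'
  8H -> 'HHHHHHHH'

Decoded = HCCCCCCCCCCCCCCCCCHHHHHHHH


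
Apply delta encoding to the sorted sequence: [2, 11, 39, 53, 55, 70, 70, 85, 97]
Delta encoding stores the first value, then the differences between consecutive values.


First value: 2
Deltas:
  11 - 2 = 9
  39 - 11 = 28
  53 - 39 = 14
  55 - 53 = 2
  70 - 55 = 15
  70 - 70 = 0
  85 - 70 = 15
  97 - 85 = 12


Delta encoded: [2, 9, 28, 14, 2, 15, 0, 15, 12]


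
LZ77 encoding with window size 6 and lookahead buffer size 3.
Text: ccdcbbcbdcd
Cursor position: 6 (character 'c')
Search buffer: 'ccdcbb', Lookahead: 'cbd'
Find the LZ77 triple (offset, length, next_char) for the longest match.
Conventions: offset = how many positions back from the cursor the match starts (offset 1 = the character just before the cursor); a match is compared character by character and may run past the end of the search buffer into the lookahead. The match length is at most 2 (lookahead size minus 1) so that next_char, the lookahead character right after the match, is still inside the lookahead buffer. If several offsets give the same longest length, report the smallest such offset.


Try each offset into the search buffer:
  offset=1 (pos 5, char 'b'): match length 0
  offset=2 (pos 4, char 'b'): match length 0
  offset=3 (pos 3, char 'c'): match length 2
  offset=4 (pos 2, char 'd'): match length 0
  offset=5 (pos 1, char 'c'): match length 1
  offset=6 (pos 0, char 'c'): match length 1
Longest match has length 2 at offset 3.
next_char = character at position 6 + 2 = 8 -> 'd'

Best match: offset=3, length=2 (matching 'cb' starting at position 3)
LZ77 triple: (3, 2, 'd')


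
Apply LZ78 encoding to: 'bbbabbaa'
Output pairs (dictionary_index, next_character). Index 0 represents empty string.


LZ78 encoding steps:
Dictionary: {0: ''}
Step 1: w='' (idx 0), next='b' -> output (0, 'b'), add 'b' as idx 1
Step 2: w='b' (idx 1), next='b' -> output (1, 'b'), add 'bb' as idx 2
Step 3: w='' (idx 0), next='a' -> output (0, 'a'), add 'a' as idx 3
Step 4: w='bb' (idx 2), next='a' -> output (2, 'a'), add 'bba' as idx 4
Step 5: w='a' (idx 3), end of input -> output (3, '')


Encoded: [(0, 'b'), (1, 'b'), (0, 'a'), (2, 'a'), (3, '')]


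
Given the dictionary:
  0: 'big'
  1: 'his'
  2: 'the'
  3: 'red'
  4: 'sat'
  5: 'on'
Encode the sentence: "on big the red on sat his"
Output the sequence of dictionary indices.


Look up each word in the dictionary:
  'on' -> 5
  'big' -> 0
  'the' -> 2
  'red' -> 3
  'on' -> 5
  'sat' -> 4
  'his' -> 1

Encoded: [5, 0, 2, 3, 5, 4, 1]


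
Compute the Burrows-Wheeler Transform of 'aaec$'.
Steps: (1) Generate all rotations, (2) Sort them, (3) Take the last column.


Rotations (sorted):
  0: $aaec -> last char: c
  1: aaec$ -> last char: $
  2: aec$a -> last char: a
  3: c$aae -> last char: e
  4: ec$aa -> last char: a


BWT = c$aea


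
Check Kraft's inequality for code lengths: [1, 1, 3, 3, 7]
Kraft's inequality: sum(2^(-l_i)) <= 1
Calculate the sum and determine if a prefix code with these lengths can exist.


Sum = 2^(-1) + 2^(-1) + 2^(-3) + 2^(-3) + 2^(-7)
    = 0.5 + 0.5 + 0.125 + 0.125 + 0.0078125
    = 161/128 = 1.2578125
Since 1.2578125 > 1, Kraft's inequality is NOT satisfied.
A prefix code with these lengths CANNOT exist.

Kraft sum = 1.2578125. Not satisfied.


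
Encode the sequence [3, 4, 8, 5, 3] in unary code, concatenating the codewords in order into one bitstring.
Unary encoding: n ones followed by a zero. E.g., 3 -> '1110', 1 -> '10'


Encode each number as n ones followed by a terminating 0:
  3 -> 1110 (4 bits)
  4 -> 11110 (5 bits)
  8 -> 111111110 (9 bits)
  5 -> 111110 (6 bits)
  3 -> 1110 (4 bits)
Total length = 4 + 5 + 9 + 6 + 4 = 28 bits.

Unary([3, 4, 8, 5, 3]) = 1110111101111111101111101110 (28 bits)


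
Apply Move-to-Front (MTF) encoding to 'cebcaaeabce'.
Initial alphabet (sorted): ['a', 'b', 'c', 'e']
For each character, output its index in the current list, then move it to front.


MTF encoding:
'c': index 2 in ['a', 'b', 'c', 'e'] -> ['c', 'a', 'b', 'e']
'e': index 3 in ['c', 'a', 'b', 'e'] -> ['e', 'c', 'a', 'b']
'b': index 3 in ['e', 'c', 'a', 'b'] -> ['b', 'e', 'c', 'a']
'c': index 2 in ['b', 'e', 'c', 'a'] -> ['c', 'b', 'e', 'a']
'a': index 3 in ['c', 'b', 'e', 'a'] -> ['a', 'c', 'b', 'e']
'a': index 0 in ['a', 'c', 'b', 'e'] -> ['a', 'c', 'b', 'e']
'e': index 3 in ['a', 'c', 'b', 'e'] -> ['e', 'a', 'c', 'b']
'a': index 1 in ['e', 'a', 'c', 'b'] -> ['a', 'e', 'c', 'b']
'b': index 3 in ['a', 'e', 'c', 'b'] -> ['b', 'a', 'e', 'c']
'c': index 3 in ['b', 'a', 'e', 'c'] -> ['c', 'b', 'a', 'e']
'e': index 3 in ['c', 'b', 'a', 'e'] -> ['e', 'c', 'b', 'a']


Output: [2, 3, 3, 2, 3, 0, 3, 1, 3, 3, 3]


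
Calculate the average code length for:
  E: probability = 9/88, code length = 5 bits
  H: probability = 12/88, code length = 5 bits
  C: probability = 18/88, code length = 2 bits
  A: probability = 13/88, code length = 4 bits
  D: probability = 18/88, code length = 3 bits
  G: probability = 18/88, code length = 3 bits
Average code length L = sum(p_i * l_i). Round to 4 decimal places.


Weighted contributions p_i * l_i:
  E: (9/88) * 5 = 45/88
  H: (12/88) * 5 = 60/88
  C: (18/88) * 2 = 36/88
  A: (13/88) * 4 = 52/88
  D: (18/88) * 3 = 54/88
  G: (18/88) * 3 = 54/88
Sum = (45 + 60 + 36 + 52 + 54 + 54)/88 = 301/88

L = 301/88 = 3.4205 bits/symbol


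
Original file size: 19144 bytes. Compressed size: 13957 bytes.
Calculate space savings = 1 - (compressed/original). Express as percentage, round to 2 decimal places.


ratio = compressed/original = 13957/19144 = 0.729053
savings = 1 - ratio = 1 - 0.729053 = 0.270947
as a percentage: 0.270947 * 100 = 27.09%

Space savings = 1 - 13957/19144 = 27.09%


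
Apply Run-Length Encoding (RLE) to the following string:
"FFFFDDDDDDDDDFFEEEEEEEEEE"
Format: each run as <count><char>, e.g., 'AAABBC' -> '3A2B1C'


Scanning runs left to right:
  i=0: run of 'F' x 4 -> '4F'
  i=4: run of 'D' x 9 -> '9D'
  i=13: run of 'F' x 2 -> '2F'
  i=15: run of 'E' x 10 -> '10E'

RLE = 4F9D2F10E


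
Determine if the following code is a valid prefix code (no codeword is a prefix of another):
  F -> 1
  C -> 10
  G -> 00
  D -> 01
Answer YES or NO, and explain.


Checking each pair (does one codeword prefix another?):
  F='1' vs C='10': prefix -- VIOLATION

NO -- this is NOT a valid prefix code. F (1) is a prefix of C (10).


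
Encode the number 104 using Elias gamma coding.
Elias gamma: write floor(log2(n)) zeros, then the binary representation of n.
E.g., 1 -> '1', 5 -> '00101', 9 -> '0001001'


num_bits = floor(log2(104)) + 1 = 7
leading_zeros = num_bits - 1 = 6
binary(104) = 1101000

Elias gamma(104) = '000000' + '1101000' = 0000001101000 (13 bits)


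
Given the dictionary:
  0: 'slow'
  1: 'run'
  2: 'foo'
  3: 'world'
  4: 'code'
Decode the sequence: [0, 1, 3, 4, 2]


Look up each index in the dictionary:
  0 -> 'slow'
  1 -> 'run'
  3 -> 'world'
  4 -> 'code'
  2 -> 'foo'

Decoded: "slow run world code foo"


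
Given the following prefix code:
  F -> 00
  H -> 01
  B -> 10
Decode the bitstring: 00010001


Decoding step by step:
Bits 00 -> F
Bits 01 -> H
Bits 00 -> F
Bits 01 -> H


Decoded message: FHFH


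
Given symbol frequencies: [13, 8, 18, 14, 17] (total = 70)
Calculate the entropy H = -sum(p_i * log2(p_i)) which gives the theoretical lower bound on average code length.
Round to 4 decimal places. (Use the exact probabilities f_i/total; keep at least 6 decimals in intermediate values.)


Per-symbol terms -p_i * log2(p_i) with p_i = f_i/70:
  p = 13/70 = 0.185714: log2(p) = -2.428843, -p*log2(p) = 0.451071
  p = 8/70 = 0.114286: log2(p) = -3.129283, -p*log2(p) = 0.357632
  p = 18/70 = 0.257143: log2(p) = -1.959358, -p*log2(p) = 0.503835
  p = 14/70 = 0.200000: log2(p) = -2.321928, -p*log2(p) = 0.464386
  p = 17/70 = 0.242857: log2(p) = -2.041820, -p*log2(p) = 0.495871
H = 0.451071 + 0.357632 + 0.503835 + 0.464386 + 0.495871 = 2.272795

H = 2.2728 bits/symbol


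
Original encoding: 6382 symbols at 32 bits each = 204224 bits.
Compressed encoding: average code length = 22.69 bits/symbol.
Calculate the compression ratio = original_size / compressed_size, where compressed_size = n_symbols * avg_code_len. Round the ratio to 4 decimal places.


original_size = n_symbols * orig_bits = 6382 * 32 = 204224 bits
compressed_size = n_symbols * avg_code_len = 6382 * 22.69 = 144807.58 bits
ratio = original_size / compressed_size = 204224 / 144807.58 = 1.4103

Compression ratio = 1.4103


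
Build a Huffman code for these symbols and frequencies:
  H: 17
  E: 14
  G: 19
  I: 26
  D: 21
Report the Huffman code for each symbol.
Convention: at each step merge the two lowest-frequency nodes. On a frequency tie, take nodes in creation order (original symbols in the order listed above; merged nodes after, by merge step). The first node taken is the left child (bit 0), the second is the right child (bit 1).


Huffman tree construction:
Step 1: Merge E(14) + H(17) = 31
Step 2: Merge G(19) + D(21) = 40
Step 3: Merge I(26) + (E+H)(31) = 57
Step 4: Merge (G+D)(40) + (I+(E+H))(57) = 97
Read each symbol's code off the tree from the root (left child = 0, right child = 1).

Codes:
  H: 111 (length 3)
  E: 110 (length 3)
  G: 00 (length 2)
  I: 10 (length 2)
  D: 01 (length 2)
Average code length: 225/97 = 2.3196 bits/symbol


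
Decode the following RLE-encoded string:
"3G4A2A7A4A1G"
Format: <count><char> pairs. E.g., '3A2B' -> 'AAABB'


Expanding each <count><char> pair:
  3G -> 'GGG'
  4A -> 'AAAA'
  2A -> 'AA'
  7A -> 'AAAAAAA'
  4A -> 'AAAA'
  1G -> 'G'

Decoded = GGGAAAAAAAAAAAAAAAAAG


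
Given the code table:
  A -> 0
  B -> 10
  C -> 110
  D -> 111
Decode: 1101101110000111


Decoding:
110 -> C
110 -> C
111 -> D
0 -> A
0 -> A
0 -> A
0 -> A
111 -> D


Result: CCDAAAAD


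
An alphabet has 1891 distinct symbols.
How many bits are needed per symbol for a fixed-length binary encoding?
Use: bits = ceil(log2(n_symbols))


log2(1891) = 10.8849
Bracket: 2^10 = 1024 < 1891 <= 2^11 = 2048
So ceil(log2(1891)) = 11

bits = ceil(log2(1891)) = ceil(10.8849) = 11 bits


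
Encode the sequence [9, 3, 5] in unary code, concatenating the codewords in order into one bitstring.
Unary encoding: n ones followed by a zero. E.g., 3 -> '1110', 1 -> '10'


Encode each number as n ones followed by a terminating 0:
  9 -> 1111111110 (10 bits)
  3 -> 1110 (4 bits)
  5 -> 111110 (6 bits)
Total length = 10 + 4 + 6 = 20 bits.

Unary([9, 3, 5]) = 11111111101110111110 (20 bits)


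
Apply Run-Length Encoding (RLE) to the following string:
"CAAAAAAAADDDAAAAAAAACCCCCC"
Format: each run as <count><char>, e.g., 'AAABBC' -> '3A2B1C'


Scanning runs left to right:
  i=0: run of 'C' x 1 -> '1C'
  i=1: run of 'A' x 8 -> '8A'
  i=9: run of 'D' x 3 -> '3D'
  i=12: run of 'A' x 8 -> '8A'
  i=20: run of 'C' x 6 -> '6C'

RLE = 1C8A3D8A6C


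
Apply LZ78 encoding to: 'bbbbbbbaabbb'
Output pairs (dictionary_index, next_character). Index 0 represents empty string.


LZ78 encoding steps:
Dictionary: {0: ''}
Step 1: w='' (idx 0), next='b' -> output (0, 'b'), add 'b' as idx 1
Step 2: w='b' (idx 1), next='b' -> output (1, 'b'), add 'bb' as idx 2
Step 3: w='bb' (idx 2), next='b' -> output (2, 'b'), add 'bbb' as idx 3
Step 4: w='b' (idx 1), next='a' -> output (1, 'a'), add 'ba' as idx 4
Step 5: w='' (idx 0), next='a' -> output (0, 'a'), add 'a' as idx 5
Step 6: w='bbb' (idx 3), end of input -> output (3, '')


Encoded: [(0, 'b'), (1, 'b'), (2, 'b'), (1, 'a'), (0, 'a'), (3, '')]


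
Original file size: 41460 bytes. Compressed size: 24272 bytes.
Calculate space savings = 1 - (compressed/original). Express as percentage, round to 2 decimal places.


ratio = compressed/original = 24272/41460 = 0.585432
savings = 1 - ratio = 1 - 0.585432 = 0.414568
as a percentage: 0.414568 * 100 = 41.46%

Space savings = 1 - 24272/41460 = 41.46%


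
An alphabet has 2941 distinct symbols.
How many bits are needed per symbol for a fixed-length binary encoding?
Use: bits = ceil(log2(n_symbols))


log2(2941) = 11.5221
Bracket: 2^11 = 2048 < 2941 <= 2^12 = 4096
So ceil(log2(2941)) = 12

bits = ceil(log2(2941)) = ceil(11.5221) = 12 bits


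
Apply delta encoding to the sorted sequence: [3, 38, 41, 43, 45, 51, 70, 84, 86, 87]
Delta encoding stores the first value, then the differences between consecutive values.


First value: 3
Deltas:
  38 - 3 = 35
  41 - 38 = 3
  43 - 41 = 2
  45 - 43 = 2
  51 - 45 = 6
  70 - 51 = 19
  84 - 70 = 14
  86 - 84 = 2
  87 - 86 = 1


Delta encoded: [3, 35, 3, 2, 2, 6, 19, 14, 2, 1]


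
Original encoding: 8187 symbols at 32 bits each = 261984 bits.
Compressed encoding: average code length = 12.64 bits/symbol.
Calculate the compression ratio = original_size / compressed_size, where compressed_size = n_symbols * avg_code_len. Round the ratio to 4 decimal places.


original_size = n_symbols * orig_bits = 8187 * 32 = 261984 bits
compressed_size = n_symbols * avg_code_len = 8187 * 12.64 = 103483.68 bits
ratio = original_size / compressed_size = 261984 / 103483.68 = 2.5316

Compression ratio = 2.5316


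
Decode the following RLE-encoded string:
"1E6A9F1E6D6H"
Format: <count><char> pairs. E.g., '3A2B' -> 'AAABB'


Expanding each <count><char> pair:
  1E -> 'E'
  6A -> 'AAAAAA'
  9F -> 'FFFFFFFFF'
  1E -> 'E'
  6D -> 'DDDDDD'
  6H -> 'HHHHHH'

Decoded = EAAAAAAFFFFFFFFFEDDDDDDHHHHHH


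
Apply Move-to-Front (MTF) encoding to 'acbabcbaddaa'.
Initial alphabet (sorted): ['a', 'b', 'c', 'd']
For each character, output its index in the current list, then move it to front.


MTF encoding:
'a': index 0 in ['a', 'b', 'c', 'd'] -> ['a', 'b', 'c', 'd']
'c': index 2 in ['a', 'b', 'c', 'd'] -> ['c', 'a', 'b', 'd']
'b': index 2 in ['c', 'a', 'b', 'd'] -> ['b', 'c', 'a', 'd']
'a': index 2 in ['b', 'c', 'a', 'd'] -> ['a', 'b', 'c', 'd']
'b': index 1 in ['a', 'b', 'c', 'd'] -> ['b', 'a', 'c', 'd']
'c': index 2 in ['b', 'a', 'c', 'd'] -> ['c', 'b', 'a', 'd']
'b': index 1 in ['c', 'b', 'a', 'd'] -> ['b', 'c', 'a', 'd']
'a': index 2 in ['b', 'c', 'a', 'd'] -> ['a', 'b', 'c', 'd']
'd': index 3 in ['a', 'b', 'c', 'd'] -> ['d', 'a', 'b', 'c']
'd': index 0 in ['d', 'a', 'b', 'c'] -> ['d', 'a', 'b', 'c']
'a': index 1 in ['d', 'a', 'b', 'c'] -> ['a', 'd', 'b', 'c']
'a': index 0 in ['a', 'd', 'b', 'c'] -> ['a', 'd', 'b', 'c']


Output: [0, 2, 2, 2, 1, 2, 1, 2, 3, 0, 1, 0]


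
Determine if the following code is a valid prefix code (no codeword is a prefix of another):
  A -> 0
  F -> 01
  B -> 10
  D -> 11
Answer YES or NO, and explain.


Checking each pair (does one codeword prefix another?):
  A='0' vs F='01': prefix -- VIOLATION

NO -- this is NOT a valid prefix code. A (0) is a prefix of F (01).


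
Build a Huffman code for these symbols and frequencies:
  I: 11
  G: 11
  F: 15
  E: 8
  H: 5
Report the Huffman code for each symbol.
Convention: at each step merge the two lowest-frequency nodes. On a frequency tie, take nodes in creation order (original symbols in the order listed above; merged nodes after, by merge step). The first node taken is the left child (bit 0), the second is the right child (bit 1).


Huffman tree construction:
Step 1: Merge H(5) + E(8) = 13
Step 2: Merge I(11) + G(11) = 22
Step 3: Merge (H+E)(13) + F(15) = 28
Step 4: Merge (I+G)(22) + ((H+E)+F)(28) = 50
Read each symbol's code off the tree from the root (left child = 0, right child = 1).

Codes:
  I: 00 (length 2)
  G: 01 (length 2)
  F: 11 (length 2)
  E: 101 (length 3)
  H: 100 (length 3)
Average code length: 113/50 = 2.2600 bits/symbol


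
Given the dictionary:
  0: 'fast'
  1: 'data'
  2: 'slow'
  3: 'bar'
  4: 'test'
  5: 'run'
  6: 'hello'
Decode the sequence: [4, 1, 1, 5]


Look up each index in the dictionary:
  4 -> 'test'
  1 -> 'data'
  1 -> 'data'
  5 -> 'run'

Decoded: "test data data run"


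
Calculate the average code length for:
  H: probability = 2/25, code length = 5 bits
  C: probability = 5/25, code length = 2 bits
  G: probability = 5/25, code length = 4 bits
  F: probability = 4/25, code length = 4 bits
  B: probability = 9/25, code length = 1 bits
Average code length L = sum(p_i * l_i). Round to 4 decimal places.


Weighted contributions p_i * l_i:
  H: (2/25) * 5 = 10/25
  C: (5/25) * 2 = 10/25
  G: (5/25) * 4 = 20/25
  F: (4/25) * 4 = 16/25
  B: (9/25) * 1 = 9/25
Sum = (10 + 10 + 20 + 16 + 9)/25 = 65/25

L = 65/25 = 2.6000 bits/symbol


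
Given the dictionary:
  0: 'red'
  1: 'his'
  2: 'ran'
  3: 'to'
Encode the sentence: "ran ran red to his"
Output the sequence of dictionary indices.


Look up each word in the dictionary:
  'ran' -> 2
  'ran' -> 2
  'red' -> 0
  'to' -> 3
  'his' -> 1

Encoded: [2, 2, 0, 3, 1]


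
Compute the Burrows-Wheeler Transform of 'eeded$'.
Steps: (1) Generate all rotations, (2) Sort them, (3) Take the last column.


Rotations (sorted):
  0: $eeded -> last char: d
  1: d$eede -> last char: e
  2: ded$ee -> last char: e
  3: ed$eed -> last char: d
  4: eded$e -> last char: e
  5: eeded$ -> last char: $


BWT = deede$


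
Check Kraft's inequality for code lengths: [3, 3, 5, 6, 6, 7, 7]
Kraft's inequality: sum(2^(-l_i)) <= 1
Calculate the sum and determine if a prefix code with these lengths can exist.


Sum = 2^(-3) + 2^(-3) + 2^(-5) + 2^(-6) + 2^(-6) + 2^(-7) + 2^(-7)
    = 0.125 + 0.125 + 0.03125 + 0.015625 + 0.015625 + 0.0078125 + 0.0078125
    = 42/128 = 0.328125
Since 0.328125 <= 1, Kraft's inequality IS satisfied.
A prefix code with these lengths CAN exist.

Kraft sum = 0.328125. Satisfied.


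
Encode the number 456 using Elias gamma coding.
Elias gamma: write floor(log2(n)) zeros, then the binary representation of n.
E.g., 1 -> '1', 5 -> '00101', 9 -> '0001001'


num_bits = floor(log2(456)) + 1 = 9
leading_zeros = num_bits - 1 = 8
binary(456) = 111001000

Elias gamma(456) = '00000000' + '111001000' = 00000000111001000 (17 bits)


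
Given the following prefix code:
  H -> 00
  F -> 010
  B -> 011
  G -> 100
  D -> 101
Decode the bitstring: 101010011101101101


Decoding step by step:
Bits 101 -> D
Bits 010 -> F
Bits 011 -> B
Bits 101 -> D
Bits 101 -> D
Bits 101 -> D


Decoded message: DFBDDD


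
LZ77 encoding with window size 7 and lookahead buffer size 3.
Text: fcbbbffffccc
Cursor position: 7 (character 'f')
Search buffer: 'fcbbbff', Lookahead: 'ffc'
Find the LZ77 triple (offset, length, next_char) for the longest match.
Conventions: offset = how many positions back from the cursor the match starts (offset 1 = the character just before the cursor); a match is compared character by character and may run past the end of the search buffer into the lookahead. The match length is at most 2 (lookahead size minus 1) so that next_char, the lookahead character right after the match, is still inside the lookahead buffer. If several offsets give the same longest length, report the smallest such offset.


Try each offset into the search buffer:
  offset=1 (pos 6, char 'f'): match length 2
  offset=2 (pos 5, char 'f'): match length 2
  offset=3 (pos 4, char 'b'): match length 0
  offset=4 (pos 3, char 'b'): match length 0
  offset=5 (pos 2, char 'b'): match length 0
  offset=6 (pos 1, char 'c'): match length 0
  offset=7 (pos 0, char 'f'): match length 1
Longest match has length 2, found at offsets 1, 2; take the smallest, offset 1.
next_char = character at position 7 + 2 = 9 -> 'c'

Best match: offset=1, length=2 (matching 'ff' starting at position 6)
LZ77 triple: (1, 2, 'c')


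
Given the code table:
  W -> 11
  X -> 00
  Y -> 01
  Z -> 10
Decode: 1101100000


Decoding:
11 -> W
01 -> Y
10 -> Z
00 -> X
00 -> X


Result: WYZXX


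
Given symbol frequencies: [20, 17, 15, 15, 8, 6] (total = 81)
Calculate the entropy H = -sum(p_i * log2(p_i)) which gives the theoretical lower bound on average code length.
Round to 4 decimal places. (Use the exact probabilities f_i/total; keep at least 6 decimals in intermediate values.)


Per-symbol terms -p_i * log2(p_i) with p_i = f_i/81:
  p = 20/81 = 0.246914: log2(p) = -2.017922, -p*log2(p) = 0.498252
  p = 17/81 = 0.209877: log2(p) = -2.252387, -p*log2(p) = 0.472723
  p = 15/81 = 0.185185: log2(p) = -2.432959, -p*log2(p) = 0.450548
  p = 15/81 = 0.185185: log2(p) = -2.432959, -p*log2(p) = 0.450548
  p = 8/81 = 0.098765: log2(p) = -3.339850, -p*log2(p) = 0.329862
  p = 6/81 = 0.074074: log2(p) = -3.754888, -p*log2(p) = 0.278140
H = 0.498252 + 0.472723 + 0.450548 + 0.450548 + 0.329862 + 0.278140 = 2.480073

H = 2.4801 bits/symbol


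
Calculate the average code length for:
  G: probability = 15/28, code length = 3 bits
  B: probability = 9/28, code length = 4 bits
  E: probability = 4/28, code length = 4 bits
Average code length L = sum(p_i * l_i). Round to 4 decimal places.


Weighted contributions p_i * l_i:
  G: (15/28) * 3 = 45/28
  B: (9/28) * 4 = 36/28
  E: (4/28) * 4 = 16/28
Sum = (45 + 36 + 16)/28 = 97/28

L = 97/28 = 3.4643 bits/symbol


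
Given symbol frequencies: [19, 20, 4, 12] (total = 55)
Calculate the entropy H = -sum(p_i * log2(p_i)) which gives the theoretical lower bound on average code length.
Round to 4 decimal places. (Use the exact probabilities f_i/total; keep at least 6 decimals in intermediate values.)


Per-symbol terms -p_i * log2(p_i) with p_i = f_i/55:
  p = 19/55 = 0.345455: log2(p) = -1.533432, -p*log2(p) = 0.529731
  p = 20/55 = 0.363636: log2(p) = -1.459432, -p*log2(p) = 0.530702
  p = 4/55 = 0.072727: log2(p) = -3.781360, -p*log2(p) = 0.275008
  p = 12/55 = 0.218182: log2(p) = -2.196397, -p*log2(p) = 0.479214
H = 0.529731 + 0.530702 + 0.275008 + 0.479214 = 1.814655

H = 1.8147 bits/symbol


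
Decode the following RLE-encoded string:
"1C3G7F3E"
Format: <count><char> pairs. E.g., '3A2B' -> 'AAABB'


Expanding each <count><char> pair:
  1C -> 'C'
  3G -> 'GGG'
  7F -> 'FFFFFFF'
  3E -> 'EEE'

Decoded = CGGGFFFFFFFEEE


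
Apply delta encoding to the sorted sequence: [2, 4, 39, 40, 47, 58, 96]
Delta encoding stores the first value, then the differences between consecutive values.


First value: 2
Deltas:
  4 - 2 = 2
  39 - 4 = 35
  40 - 39 = 1
  47 - 40 = 7
  58 - 47 = 11
  96 - 58 = 38


Delta encoded: [2, 2, 35, 1, 7, 11, 38]


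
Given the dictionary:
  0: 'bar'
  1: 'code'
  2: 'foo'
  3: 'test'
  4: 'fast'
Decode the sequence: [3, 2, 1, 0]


Look up each index in the dictionary:
  3 -> 'test'
  2 -> 'foo'
  1 -> 'code'
  0 -> 'bar'

Decoded: "test foo code bar"


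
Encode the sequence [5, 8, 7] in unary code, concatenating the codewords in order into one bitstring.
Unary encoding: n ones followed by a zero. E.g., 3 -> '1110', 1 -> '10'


Encode each number as n ones followed by a terminating 0:
  5 -> 111110 (6 bits)
  8 -> 111111110 (9 bits)
  7 -> 11111110 (8 bits)
Total length = 6 + 9 + 8 = 23 bits.

Unary([5, 8, 7]) = 11111011111111011111110 (23 bits)


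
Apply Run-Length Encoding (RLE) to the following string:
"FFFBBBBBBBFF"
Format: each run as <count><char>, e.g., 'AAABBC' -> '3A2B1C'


Scanning runs left to right:
  i=0: run of 'F' x 3 -> '3F'
  i=3: run of 'B' x 7 -> '7B'
  i=10: run of 'F' x 2 -> '2F'

RLE = 3F7B2F


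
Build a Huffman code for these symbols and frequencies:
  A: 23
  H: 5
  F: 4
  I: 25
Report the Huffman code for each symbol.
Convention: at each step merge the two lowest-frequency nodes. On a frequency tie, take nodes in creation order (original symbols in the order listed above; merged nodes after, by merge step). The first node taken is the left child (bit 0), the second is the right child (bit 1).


Huffman tree construction:
Step 1: Merge F(4) + H(5) = 9
Step 2: Merge (F+H)(9) + A(23) = 32
Step 3: Merge I(25) + ((F+H)+A)(32) = 57
Read each symbol's code off the tree from the root (left child = 0, right child = 1).

Codes:
  A: 11 (length 2)
  H: 101 (length 3)
  F: 100 (length 3)
  I: 0 (length 1)
Average code length: 98/57 = 1.7193 bits/symbol


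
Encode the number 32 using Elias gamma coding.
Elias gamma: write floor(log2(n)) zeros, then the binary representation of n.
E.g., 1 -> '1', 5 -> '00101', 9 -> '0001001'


num_bits = floor(log2(32)) + 1 = 6
leading_zeros = num_bits - 1 = 5
binary(32) = 100000

Elias gamma(32) = '00000' + '100000' = 00000100000 (11 bits)


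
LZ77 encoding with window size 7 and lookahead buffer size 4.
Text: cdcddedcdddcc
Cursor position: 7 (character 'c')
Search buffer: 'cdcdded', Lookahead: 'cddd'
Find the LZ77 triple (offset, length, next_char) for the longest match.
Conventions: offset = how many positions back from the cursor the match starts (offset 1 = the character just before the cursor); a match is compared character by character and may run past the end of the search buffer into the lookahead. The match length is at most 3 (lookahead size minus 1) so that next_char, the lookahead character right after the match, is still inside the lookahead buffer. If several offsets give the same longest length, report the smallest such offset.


Try each offset into the search buffer:
  offset=1 (pos 6, char 'd'): match length 0
  offset=2 (pos 5, char 'e'): match length 0
  offset=3 (pos 4, char 'd'): match length 0
  offset=4 (pos 3, char 'd'): match length 0
  offset=5 (pos 2, char 'c'): match length 3
  offset=6 (pos 1, char 'd'): match length 0
  offset=7 (pos 0, char 'c'): match length 2
Longest match has length 3 at offset 5.
next_char = character at position 7 + 3 = 10 -> 'd'

Best match: offset=5, length=3 (matching 'cdd' starting at position 2)
LZ77 triple: (5, 3, 'd')


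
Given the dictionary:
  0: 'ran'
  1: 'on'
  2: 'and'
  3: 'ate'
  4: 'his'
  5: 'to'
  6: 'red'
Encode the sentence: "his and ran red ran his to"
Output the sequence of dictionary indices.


Look up each word in the dictionary:
  'his' -> 4
  'and' -> 2
  'ran' -> 0
  'red' -> 6
  'ran' -> 0
  'his' -> 4
  'to' -> 5

Encoded: [4, 2, 0, 6, 0, 4, 5]


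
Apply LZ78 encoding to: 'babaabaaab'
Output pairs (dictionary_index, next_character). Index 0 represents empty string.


LZ78 encoding steps:
Dictionary: {0: ''}
Step 1: w='' (idx 0), next='b' -> output (0, 'b'), add 'b' as idx 1
Step 2: w='' (idx 0), next='a' -> output (0, 'a'), add 'a' as idx 2
Step 3: w='b' (idx 1), next='a' -> output (1, 'a'), add 'ba' as idx 3
Step 4: w='a' (idx 2), next='b' -> output (2, 'b'), add 'ab' as idx 4
Step 5: w='a' (idx 2), next='a' -> output (2, 'a'), add 'aa' as idx 5
Step 6: w='ab' (idx 4), end of input -> output (4, '')


Encoded: [(0, 'b'), (0, 'a'), (1, 'a'), (2, 'b'), (2, 'a'), (4, '')]


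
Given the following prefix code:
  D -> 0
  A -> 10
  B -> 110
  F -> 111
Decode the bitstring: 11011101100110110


Decoding step by step:
Bits 110 -> B
Bits 111 -> F
Bits 0 -> D
Bits 110 -> B
Bits 0 -> D
Bits 110 -> B
Bits 110 -> B


Decoded message: BFDBDBB


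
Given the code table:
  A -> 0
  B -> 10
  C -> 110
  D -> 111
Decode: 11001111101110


Decoding:
110 -> C
0 -> A
111 -> D
110 -> C
111 -> D
0 -> A


Result: CADCDA


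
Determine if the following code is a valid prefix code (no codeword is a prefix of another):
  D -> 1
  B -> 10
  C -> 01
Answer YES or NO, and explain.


Checking each pair (does one codeword prefix another?):
  D='1' vs B='10': prefix -- VIOLATION

NO -- this is NOT a valid prefix code. D (1) is a prefix of B (10).


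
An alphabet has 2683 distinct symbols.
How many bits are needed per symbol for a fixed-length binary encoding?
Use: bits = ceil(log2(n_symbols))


log2(2683) = 11.3896
Bracket: 2^11 = 2048 < 2683 <= 2^12 = 4096
So ceil(log2(2683)) = 12

bits = ceil(log2(2683)) = ceil(11.3896) = 12 bits


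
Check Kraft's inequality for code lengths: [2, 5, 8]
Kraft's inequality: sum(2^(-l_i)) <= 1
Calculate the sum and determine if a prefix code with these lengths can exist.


Sum = 2^(-2) + 2^(-5) + 2^(-8)
    = 0.25 + 0.03125 + 0.00390625
    = 73/256 = 0.28515625
Since 0.28515625 <= 1, Kraft's inequality IS satisfied.
A prefix code with these lengths CAN exist.

Kraft sum = 0.28515625. Satisfied.


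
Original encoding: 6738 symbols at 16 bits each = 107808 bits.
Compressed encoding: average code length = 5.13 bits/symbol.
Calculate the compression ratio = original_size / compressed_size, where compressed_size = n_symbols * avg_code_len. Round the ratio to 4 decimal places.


original_size = n_symbols * orig_bits = 6738 * 16 = 107808 bits
compressed_size = n_symbols * avg_code_len = 6738 * 5.13 = 34565.94 bits
ratio = original_size / compressed_size = 107808 / 34565.94 = 3.1189

Compression ratio = 3.1189


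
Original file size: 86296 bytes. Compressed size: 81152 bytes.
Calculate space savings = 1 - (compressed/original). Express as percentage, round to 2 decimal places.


ratio = compressed/original = 81152/86296 = 0.940391
savings = 1 - ratio = 1 - 0.940391 = 0.059609
as a percentage: 0.059609 * 100 = 5.96%

Space savings = 1 - 81152/86296 = 5.96%


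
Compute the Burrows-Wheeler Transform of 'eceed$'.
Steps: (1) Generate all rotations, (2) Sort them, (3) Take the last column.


Rotations (sorted):
  0: $eceed -> last char: d
  1: ceed$e -> last char: e
  2: d$ecee -> last char: e
  3: eceed$ -> last char: $
  4: ed$ece -> last char: e
  5: eed$ec -> last char: c


BWT = dee$ec


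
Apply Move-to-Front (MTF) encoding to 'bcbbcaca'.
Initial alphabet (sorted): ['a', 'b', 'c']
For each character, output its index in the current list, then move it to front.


MTF encoding:
'b': index 1 in ['a', 'b', 'c'] -> ['b', 'a', 'c']
'c': index 2 in ['b', 'a', 'c'] -> ['c', 'b', 'a']
'b': index 1 in ['c', 'b', 'a'] -> ['b', 'c', 'a']
'b': index 0 in ['b', 'c', 'a'] -> ['b', 'c', 'a']
'c': index 1 in ['b', 'c', 'a'] -> ['c', 'b', 'a']
'a': index 2 in ['c', 'b', 'a'] -> ['a', 'c', 'b']
'c': index 1 in ['a', 'c', 'b'] -> ['c', 'a', 'b']
'a': index 1 in ['c', 'a', 'b'] -> ['a', 'c', 'b']


Output: [1, 2, 1, 0, 1, 2, 1, 1]


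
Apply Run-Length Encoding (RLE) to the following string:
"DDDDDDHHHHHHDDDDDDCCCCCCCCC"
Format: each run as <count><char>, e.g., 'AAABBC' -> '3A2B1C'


Scanning runs left to right:
  i=0: run of 'D' x 6 -> '6D'
  i=6: run of 'H' x 6 -> '6H'
  i=12: run of 'D' x 6 -> '6D'
  i=18: run of 'C' x 9 -> '9C'

RLE = 6D6H6D9C


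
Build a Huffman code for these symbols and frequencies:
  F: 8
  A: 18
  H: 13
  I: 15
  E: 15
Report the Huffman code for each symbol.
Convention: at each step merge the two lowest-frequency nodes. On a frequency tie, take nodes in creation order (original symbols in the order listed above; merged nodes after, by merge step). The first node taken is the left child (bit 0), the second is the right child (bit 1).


Huffman tree construction:
Step 1: Merge F(8) + H(13) = 21
Step 2: Merge I(15) + E(15) = 30
Step 3: Merge A(18) + (F+H)(21) = 39
Step 4: Merge (I+E)(30) + (A+(F+H))(39) = 69
Read each symbol's code off the tree from the root (left child = 0, right child = 1).

Codes:
  F: 110 (length 3)
  A: 10 (length 2)
  H: 111 (length 3)
  I: 00 (length 2)
  E: 01 (length 2)
Average code length: 159/69 = 2.3043 bits/symbol


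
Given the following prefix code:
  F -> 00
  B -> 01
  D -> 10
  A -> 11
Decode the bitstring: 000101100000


Decoding step by step:
Bits 00 -> F
Bits 01 -> B
Bits 01 -> B
Bits 10 -> D
Bits 00 -> F
Bits 00 -> F


Decoded message: FBBDFF


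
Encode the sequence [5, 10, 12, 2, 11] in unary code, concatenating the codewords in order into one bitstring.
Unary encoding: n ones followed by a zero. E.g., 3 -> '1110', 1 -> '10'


Encode each number as n ones followed by a terminating 0:
  5 -> 111110 (6 bits)
  10 -> 11111111110 (11 bits)
  12 -> 1111111111110 (13 bits)
  2 -> 110 (3 bits)
  11 -> 111111111110 (12 bits)
Total length = 6 + 11 + 13 + 3 + 12 = 45 bits.

Unary([5, 10, 12, 2, 11]) = 111110111111111101111111111110110111111111110 (45 bits)


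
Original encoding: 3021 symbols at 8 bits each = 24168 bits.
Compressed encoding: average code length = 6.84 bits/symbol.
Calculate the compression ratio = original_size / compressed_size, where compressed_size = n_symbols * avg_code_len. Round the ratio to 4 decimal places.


original_size = n_symbols * orig_bits = 3021 * 8 = 24168 bits
compressed_size = n_symbols * avg_code_len = 3021 * 6.84 = 20663.64 bits
ratio = original_size / compressed_size = 24168 / 20663.64 = 1.1696

Compression ratio = 1.1696


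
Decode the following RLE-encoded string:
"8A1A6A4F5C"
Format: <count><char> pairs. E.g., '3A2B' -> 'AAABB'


Expanding each <count><char> pair:
  8A -> 'AAAAAAAA'
  1A -> 'A'
  6A -> 'AAAAAA'
  4F -> 'FFFF'
  5C -> 'CCCCC'

Decoded = AAAAAAAAAAAAAAAFFFFCCCCC


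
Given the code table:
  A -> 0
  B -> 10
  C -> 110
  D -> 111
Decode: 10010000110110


Decoding:
10 -> B
0 -> A
10 -> B
0 -> A
0 -> A
0 -> A
110 -> C
110 -> C


Result: BABAAACC


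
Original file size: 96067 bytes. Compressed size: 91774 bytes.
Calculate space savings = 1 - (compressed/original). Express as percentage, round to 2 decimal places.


ratio = compressed/original = 91774/96067 = 0.955312
savings = 1 - ratio = 1 - 0.955312 = 0.044688
as a percentage: 0.044688 * 100 = 4.47%

Space savings = 1 - 91774/96067 = 4.47%
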